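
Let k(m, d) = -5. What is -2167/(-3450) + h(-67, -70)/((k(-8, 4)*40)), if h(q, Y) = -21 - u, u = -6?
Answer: 9703/13800 ≈ 0.70312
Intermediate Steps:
h(q, Y) = -15 (h(q, Y) = -21 - 1*(-6) = -21 + 6 = -15)
-2167/(-3450) + h(-67, -70)/((k(-8, 4)*40)) = -2167/(-3450) - 15/((-5*40)) = -2167*(-1/3450) - 15/(-200) = 2167/3450 - 15*(-1/200) = 2167/3450 + 3/40 = 9703/13800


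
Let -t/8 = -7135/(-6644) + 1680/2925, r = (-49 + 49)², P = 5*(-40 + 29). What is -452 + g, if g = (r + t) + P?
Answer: -168485671/323895 ≈ -520.19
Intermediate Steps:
P = -55 (P = 5*(-11) = -55)
r = 0 (r = 0² = 0)
t = -4270906/323895 (t = -8*(-7135/(-6644) + 1680/2925) = -8*(-7135*(-1/6644) + 1680*(1/2925)) = -8*(7135/6644 + 112/195) = -8*2135453/1295580 = -4270906/323895 ≈ -13.186)
g = -22085131/323895 (g = (0 - 4270906/323895) - 55 = -4270906/323895 - 55 = -22085131/323895 ≈ -68.186)
-452 + g = -452 - 22085131/323895 = -168485671/323895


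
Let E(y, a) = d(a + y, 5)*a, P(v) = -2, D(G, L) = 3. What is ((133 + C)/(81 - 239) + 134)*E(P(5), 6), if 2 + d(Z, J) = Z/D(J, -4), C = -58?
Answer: -42194/79 ≈ -534.10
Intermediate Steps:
d(Z, J) = -2 + Z/3
E(y, a) = a*(-2 + a/3 + y/3) (E(y, a) = (-2 + (a + y)/3)*a = (-2 + (a/3 + y/3))*a = (-2 + a/3 + y/3)*a = a*(-2 + a/3 + y/3))
((133 + C)/(81 - 239) + 134)*E(P(5), 6) = ((133 - 58)/(81 - 239) + 134)*((⅓)*6*(-6 + 6 - 2)) = (75/(-158) + 134)*((⅓)*6*(-2)) = (75*(-1/158) + 134)*(-4) = (-75/158 + 134)*(-4) = (21097/158)*(-4) = -42194/79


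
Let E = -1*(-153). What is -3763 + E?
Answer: -3610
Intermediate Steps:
E = 153
-3763 + E = -3763 + 153 = -3610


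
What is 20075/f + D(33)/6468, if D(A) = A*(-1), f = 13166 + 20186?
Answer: 88667/148568 ≈ 0.59681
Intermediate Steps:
f = 33352
D(A) = -A
20075/f + D(33)/6468 = 20075/33352 - 1*33/6468 = 20075*(1/33352) - 33*1/6468 = 1825/3032 - 1/196 = 88667/148568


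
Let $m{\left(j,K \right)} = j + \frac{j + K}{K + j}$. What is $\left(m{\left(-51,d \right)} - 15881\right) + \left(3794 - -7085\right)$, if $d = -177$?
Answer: $-5052$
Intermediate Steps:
$m{\left(j,K \right)} = 1 + j$ ($m{\left(j,K \right)} = j + \frac{K + j}{K + j} = j + 1 = 1 + j$)
$\left(m{\left(-51,d \right)} - 15881\right) + \left(3794 - -7085\right) = \left(\left(1 - 51\right) - 15881\right) + \left(3794 - -7085\right) = \left(-50 - 15881\right) + \left(3794 + 7085\right) = -15931 + 10879 = -5052$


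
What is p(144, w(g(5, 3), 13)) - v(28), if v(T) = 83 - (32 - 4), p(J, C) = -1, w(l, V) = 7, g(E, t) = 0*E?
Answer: -56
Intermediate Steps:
g(E, t) = 0
v(T) = 55 (v(T) = 83 - 1*28 = 83 - 28 = 55)
p(144, w(g(5, 3), 13)) - v(28) = -1 - 1*55 = -1 - 55 = -56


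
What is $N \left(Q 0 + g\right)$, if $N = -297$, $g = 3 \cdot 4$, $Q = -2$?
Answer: $-3564$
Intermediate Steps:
$g = 12$
$N \left(Q 0 + g\right) = - 297 \left(\left(-2\right) 0 + 12\right) = - 297 \left(0 + 12\right) = \left(-297\right) 12 = -3564$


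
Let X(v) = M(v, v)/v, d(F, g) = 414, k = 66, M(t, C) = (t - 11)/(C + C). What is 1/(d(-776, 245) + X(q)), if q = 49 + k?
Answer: 13225/5475202 ≈ 0.0024154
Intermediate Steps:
M(t, C) = (-11 + t)/(2*C) (M(t, C) = (-11 + t)/((2*C)) = (-11 + t)*(1/(2*C)) = (-11 + t)/(2*C))
q = 115 (q = 49 + 66 = 115)
X(v) = (-11 + v)/(2*v²) (X(v) = ((-11 + v)/(2*v))/v = (-11 + v)/(2*v²))
1/(d(-776, 245) + X(q)) = 1/(414 + (½)*(-11 + 115)/115²) = 1/(414 + (½)*(1/13225)*104) = 1/(414 + 52/13225) = 1/(5475202/13225) = 13225/5475202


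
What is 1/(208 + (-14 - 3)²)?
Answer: 1/497 ≈ 0.0020121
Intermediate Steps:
1/(208 + (-14 - 3)²) = 1/(208 + (-17)²) = 1/(208 + 289) = 1/497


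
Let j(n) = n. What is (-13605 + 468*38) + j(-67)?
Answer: 4112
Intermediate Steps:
(-13605 + 468*38) + j(-67) = (-13605 + 468*38) - 67 = (-13605 + 17784) - 67 = 4179 - 67 = 4112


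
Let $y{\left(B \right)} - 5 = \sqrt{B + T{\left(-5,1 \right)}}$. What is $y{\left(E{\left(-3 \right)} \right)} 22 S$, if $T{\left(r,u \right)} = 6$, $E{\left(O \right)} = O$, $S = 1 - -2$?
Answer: $330 + 66 \sqrt{3} \approx 444.32$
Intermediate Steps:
$S = 3$ ($S = 1 + 2 = 3$)
$y{\left(B \right)} = 5 + \sqrt{6 + B}$ ($y{\left(B \right)} = 5 + \sqrt{B + 6} = 5 + \sqrt{6 + B}$)
$y{\left(E{\left(-3 \right)} \right)} 22 S = \left(5 + \sqrt{6 - 3}\right) 22 \cdot 3 = \left(5 + \sqrt{3}\right) 22 \cdot 3 = \left(110 + 22 \sqrt{3}\right) 3 = 330 + 66 \sqrt{3}$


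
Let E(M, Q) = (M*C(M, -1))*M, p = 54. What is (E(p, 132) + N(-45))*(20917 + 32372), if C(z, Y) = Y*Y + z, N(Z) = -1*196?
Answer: 8536045176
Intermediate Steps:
N(Z) = -196
C(z, Y) = z + Y² (C(z, Y) = Y² + z = z + Y²)
E(M, Q) = M²*(1 + M) (E(M, Q) = (M*(M + (-1)²))*M = (M*(M + 1))*M = (M*(1 + M))*M = M²*(1 + M))
(E(p, 132) + N(-45))*(20917 + 32372) = (54²*(1 + 54) - 196)*(20917 + 32372) = (2916*55 - 196)*53289 = (160380 - 196)*53289 = 160184*53289 = 8536045176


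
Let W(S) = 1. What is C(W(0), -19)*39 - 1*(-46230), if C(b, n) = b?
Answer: 46269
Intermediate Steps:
C(W(0), -19)*39 - 1*(-46230) = 1*39 - 1*(-46230) = 39 + 46230 = 46269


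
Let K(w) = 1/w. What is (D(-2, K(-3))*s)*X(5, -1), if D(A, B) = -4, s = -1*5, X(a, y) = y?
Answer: -20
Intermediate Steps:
s = -5
(D(-2, K(-3))*s)*X(5, -1) = -4*(-5)*(-1) = 20*(-1) = -20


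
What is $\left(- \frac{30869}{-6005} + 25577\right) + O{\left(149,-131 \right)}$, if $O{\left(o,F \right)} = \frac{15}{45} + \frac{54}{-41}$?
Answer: $\frac{18894626137}{738615} \approx 25581.0$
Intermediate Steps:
$O{\left(o,F \right)} = - \frac{121}{123}$ ($O{\left(o,F \right)} = 15 \cdot \frac{1}{45} + 54 \left(- \frac{1}{41}\right) = \frac{1}{3} - \frac{54}{41} = - \frac{121}{123}$)
$\left(- \frac{30869}{-6005} + 25577\right) + O{\left(149,-131 \right)} = \left(- \frac{30869}{-6005} + 25577\right) - \frac{121}{123} = \left(\left(-30869\right) \left(- \frac{1}{6005}\right) + 25577\right) - \frac{121}{123} = \left(\frac{30869}{6005} + 25577\right) - \frac{121}{123} = \frac{153620754}{6005} - \frac{121}{123} = \frac{18894626137}{738615}$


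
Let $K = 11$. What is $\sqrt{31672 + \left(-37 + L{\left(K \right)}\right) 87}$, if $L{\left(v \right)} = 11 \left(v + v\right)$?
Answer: $\sqrt{49507} \approx 222.5$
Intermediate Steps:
$L{\left(v \right)} = 22 v$ ($L{\left(v \right)} = 11 \cdot 2 v = 22 v$)
$\sqrt{31672 + \left(-37 + L{\left(K \right)}\right) 87} = \sqrt{31672 + \left(-37 + 22 \cdot 11\right) 87} = \sqrt{31672 + \left(-37 + 242\right) 87} = \sqrt{31672 + 205 \cdot 87} = \sqrt{31672 + 17835} = \sqrt{49507}$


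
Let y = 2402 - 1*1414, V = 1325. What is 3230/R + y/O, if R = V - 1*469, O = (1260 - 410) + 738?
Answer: 746871/169916 ≈ 4.3955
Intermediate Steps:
O = 1588 (O = 850 + 738 = 1588)
R = 856 (R = 1325 - 1*469 = 1325 - 469 = 856)
y = 988 (y = 2402 - 1414 = 988)
3230/R + y/O = 3230/856 + 988/1588 = 3230*(1/856) + 988*(1/1588) = 1615/428 + 247/397 = 746871/169916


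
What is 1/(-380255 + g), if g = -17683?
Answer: -1/397938 ≈ -2.5130e-6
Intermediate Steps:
1/(-380255 + g) = 1/(-380255 - 17683) = 1/(-397938) = -1/397938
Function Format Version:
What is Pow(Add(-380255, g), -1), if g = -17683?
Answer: Rational(-1, 397938) ≈ -2.5130e-6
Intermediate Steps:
Pow(Add(-380255, g), -1) = Pow(Add(-380255, -17683), -1) = Pow(-397938, -1) = Rational(-1, 397938)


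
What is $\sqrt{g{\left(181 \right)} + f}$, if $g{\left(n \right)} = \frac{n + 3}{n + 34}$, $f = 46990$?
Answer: $\frac{\sqrt{2172152310}}{215} \approx 216.77$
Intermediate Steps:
$g{\left(n \right)} = \frac{3 + n}{34 + n}$
$\sqrt{g{\left(181 \right)} + f} = \sqrt{\frac{3 + 181}{34 + 181} + 46990} = \sqrt{\frac{1}{215} \cdot 184 + 46990} = \sqrt{\frac{184}{215} + 46990} = \sqrt{\frac{10103034}{215}} = \frac{\sqrt{2172152310}}{215}$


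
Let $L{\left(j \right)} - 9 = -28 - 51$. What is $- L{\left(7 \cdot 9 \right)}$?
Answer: $70$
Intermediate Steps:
$L{\left(j \right)} = -70$ ($L{\left(j \right)} = 9 - 79 = -70$)
$- L{\left(7 \cdot 9 \right)} = \left(-1\right) \left(-70\right) = 70$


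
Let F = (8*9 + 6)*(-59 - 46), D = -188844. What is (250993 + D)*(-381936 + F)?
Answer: -24245940774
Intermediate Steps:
F = -8190 (F = (72 + 6)*(-105) = 78*(-105) = -8190)
(250993 + D)*(-381936 + F) = (250993 - 188844)*(-381936 - 8190) = 62149*(-390126) = -24245940774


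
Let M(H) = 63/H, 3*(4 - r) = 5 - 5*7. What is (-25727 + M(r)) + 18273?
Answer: -14899/2 ≈ -7449.5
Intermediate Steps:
r = 14 (r = 4 - (5 - 5*7)/3 = 4 - (5 - 35)/3 = 4 - ⅓*(-30) = 4 + 10 = 14)
(-25727 + M(r)) + 18273 = (-25727 + 63/14) + 18273 = (-25727 + 63*(1/14)) + 18273 = (-25727 + 9/2) + 18273 = -51445/2 + 18273 = -14899/2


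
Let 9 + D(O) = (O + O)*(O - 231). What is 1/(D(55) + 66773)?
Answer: 1/47404 ≈ 2.1095e-5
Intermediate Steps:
D(O) = -9 + 2*O*(-231 + O) (D(O) = -9 + (O + O)*(O - 231) = -9 + (2*O)*(-231 + O) = -9 + 2*O*(-231 + O))
1/(D(55) + 66773) = 1/((-9 - 462*55 + 2*55**2) + 66773) = 1/((-9 - 25410 + 2*3025) + 66773) = 1/((-9 - 25410 + 6050) + 66773) = 1/(-19369 + 66773) = 1/47404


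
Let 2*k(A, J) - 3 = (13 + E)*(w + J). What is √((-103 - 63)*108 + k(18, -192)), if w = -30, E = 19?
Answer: 3*I*√9546/2 ≈ 146.56*I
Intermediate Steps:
k(A, J) = -957/2 + 16*J (k(A, J) = 3/2 + ((13 + 19)*(-30 + J))/2 = 3/2 + (32*(-30 + J))/2 = 3/2 + (-960 + 32*J)/2 = 3/2 + (-480 + 16*J) = -957/2 + 16*J)
√((-103 - 63)*108 + k(18, -192)) = √((-103 - 63)*108 + (-957/2 + 16*(-192))) = √(-166*108 + (-957/2 - 3072)) = √(-17928 - 7101/2) = √(-42957/2) = 3*I*√9546/2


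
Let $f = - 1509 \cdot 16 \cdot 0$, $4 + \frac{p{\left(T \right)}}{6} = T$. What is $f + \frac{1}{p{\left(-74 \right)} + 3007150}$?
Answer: $\frac{1}{3006682} \approx 3.3259 \cdot 10^{-7}$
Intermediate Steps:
$p{\left(T \right)} = -24 + 6 T$
$f = 0$ ($f = \left(-1509\right) 0 = 0$)
$f + \frac{1}{p{\left(-74 \right)} + 3007150} = 0 + \frac{1}{\left(-24 + 6 \left(-74\right)\right) + 3007150} = 0 + \frac{1}{\left(-24 - 444\right) + 3007150} = 0 + \frac{1}{-468 + 3007150} = 0 + \frac{1}{3006682} = \frac{1}{3006682}$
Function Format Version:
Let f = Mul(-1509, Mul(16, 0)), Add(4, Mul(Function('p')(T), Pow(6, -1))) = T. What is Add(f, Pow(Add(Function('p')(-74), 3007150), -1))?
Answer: Rational(1, 3006682) ≈ 3.3259e-7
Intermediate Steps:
Function('p')(T) = Add(-24, Mul(6, T))
f = 0 (f = Mul(-1509, 0) = 0)
Add(f, Pow(Add(Function('p')(-74), 3007150), -1)) = Add(0, Pow(Add(Add(-24, Mul(6, -74)), 3007150), -1)) = Add(0, Pow(Add(Add(-24, -444), 3007150), -1)) = Add(0, Pow(Add(-468, 3007150), -1)) = Add(0, Pow(3006682, -1)) = Add(0, Rational(1, 3006682)) = Rational(1, 3006682)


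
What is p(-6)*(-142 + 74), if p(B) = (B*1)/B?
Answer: -68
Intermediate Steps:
p(B) = 1 (p(B) = B/B = 1)
p(-6)*(-142 + 74) = 1*(-142 + 74) = 1*(-68) = -68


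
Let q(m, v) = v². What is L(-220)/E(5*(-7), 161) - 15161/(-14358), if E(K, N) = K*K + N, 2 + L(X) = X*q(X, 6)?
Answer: -15455155/3316698 ≈ -4.6598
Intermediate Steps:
L(X) = -2 + 36*X (L(X) = -2 + X*6² = -2 + X*36 = -2 + 36*X)
E(K, N) = N + K² (E(K, N) = K² + N = N + K²)
L(-220)/E(5*(-7), 161) - 15161/(-14358) = (-2 + 36*(-220))/(161 + (5*(-7))²) - 15161/(-14358) = (-2 - 7920)/(161 + (-35)²) - 15161*(-1/14358) = -7922/(161 + 1225) + 15161/14358 = -7922/1386 + 15161/14358 = -7922*1/1386 + 15161/14358 = -3961/693 + 15161/14358 = -15455155/3316698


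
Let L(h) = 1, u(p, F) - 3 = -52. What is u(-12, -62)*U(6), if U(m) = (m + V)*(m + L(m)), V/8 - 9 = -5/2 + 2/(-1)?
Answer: -14406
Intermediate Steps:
u(p, F) = -49 (u(p, F) = 3 - 52 = -49)
V = 36 (V = 72 + 8*(-5/2 + 2/(-1)) = 72 + 8*(-5*1/2 + 2*(-1)) = 72 + 8*(-5/2 - 2) = 72 + 8*(-9/2) = 72 - 36 = 36)
U(m) = (1 + m)*(36 + m) (U(m) = (m + 36)*(m + 1) = (36 + m)*(1 + m) = (1 + m)*(36 + m))
u(-12, -62)*U(6) = -49*(36 + 6**2 + 37*6) = -49*(36 + 36 + 222) = -49*294 = -14406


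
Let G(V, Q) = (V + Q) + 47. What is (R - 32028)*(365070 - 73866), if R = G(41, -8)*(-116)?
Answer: -12029054832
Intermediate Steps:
G(V, Q) = 47 + Q + V (G(V, Q) = (Q + V) + 47 = 47 + Q + V)
R = -9280 (R = (47 - 8 + 41)*(-116) = 80*(-116) = -9280)
(R - 32028)*(365070 - 73866) = (-9280 - 32028)*(365070 - 73866) = -41308*291204 = -12029054832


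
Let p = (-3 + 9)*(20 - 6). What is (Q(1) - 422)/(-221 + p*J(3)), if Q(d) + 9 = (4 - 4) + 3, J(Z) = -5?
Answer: 428/641 ≈ 0.66771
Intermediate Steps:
Q(d) = -6 (Q(d) = -9 + ((4 - 4) + 3) = -9 + (0 + 3) = -9 + 3 = -6)
p = 84 (p = 6*14 = 84)
(Q(1) - 422)/(-221 + p*J(3)) = (-6 - 422)/(-221 + 84*(-5)) = -428/(-221 - 420) = -428/(-641) = -428*(-1/641) = 428/641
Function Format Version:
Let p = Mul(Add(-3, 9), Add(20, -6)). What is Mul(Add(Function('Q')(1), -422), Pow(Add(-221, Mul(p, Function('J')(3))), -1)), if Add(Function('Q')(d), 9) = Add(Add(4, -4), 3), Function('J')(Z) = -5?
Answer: Rational(428, 641) ≈ 0.66771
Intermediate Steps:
Function('Q')(d) = -6 (Function('Q')(d) = Add(-9, Add(Add(4, -4), 3)) = Add(-9, Add(0, 3)) = Add(-9, 3) = -6)
p = 84 (p = Mul(6, 14) = 84)
Mul(Add(Function('Q')(1), -422), Pow(Add(-221, Mul(p, Function('J')(3))), -1)) = Mul(Add(-6, -422), Pow(Add(-221, Mul(84, -5)), -1)) = Mul(-428, Pow(Add(-221, -420), -1)) = Mul(-428, Pow(-641, -1)) = Mul(-428, Rational(-1, 641)) = Rational(428, 641)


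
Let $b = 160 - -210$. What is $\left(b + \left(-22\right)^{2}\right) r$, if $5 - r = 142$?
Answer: $-116998$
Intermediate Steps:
$r = -137$ ($r = 5 - 142 = -137$)
$b = 370$ ($b = 160 + 210 = 370$)
$\left(b + \left(-22\right)^{2}\right) r = \left(370 + \left(-22\right)^{2}\right) \left(-137\right) = \left(370 + 484\right) \left(-137\right) = 854 \left(-137\right) = -116998$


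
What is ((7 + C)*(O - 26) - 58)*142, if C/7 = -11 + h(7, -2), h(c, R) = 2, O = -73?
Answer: 779012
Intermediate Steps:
C = -63 (C = 7*(-11 + 2) = 7*(-9) = -63)
((7 + C)*(O - 26) - 58)*142 = ((7 - 63)*(-73 - 26) - 58)*142 = (-56*(-99) - 58)*142 = (5544 - 58)*142 = 5486*142 = 779012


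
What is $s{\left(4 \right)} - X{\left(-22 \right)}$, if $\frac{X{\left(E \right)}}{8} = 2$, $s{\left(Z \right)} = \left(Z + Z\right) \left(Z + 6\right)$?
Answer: $64$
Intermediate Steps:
$s{\left(Z \right)} = 2 Z \left(6 + Z\right)$
$X{\left(E \right)} = 16$ ($X{\left(E \right)} = 8 \cdot 2 = 16$)
$s{\left(4 \right)} - X{\left(-22 \right)} = 2 \cdot 4 \left(6 + 4\right) - 16 = 2 \cdot 4 \cdot 10 - 16 = 80 - 16 = 64$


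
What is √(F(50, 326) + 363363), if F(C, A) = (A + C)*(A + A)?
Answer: √608515 ≈ 780.07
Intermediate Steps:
F(C, A) = 2*A*(A + C) (F(C, A) = (A + C)*(2*A) = 2*A*(A + C))
√(F(50, 326) + 363363) = √(2*326*(326 + 50) + 363363) = √(2*326*376 + 363363) = √(245152 + 363363) = √608515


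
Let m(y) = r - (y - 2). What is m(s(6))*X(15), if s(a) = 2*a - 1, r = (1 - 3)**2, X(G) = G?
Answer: -75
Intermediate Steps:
r = 4 (r = (-2)**2 = 4)
s(a) = -1 + 2*a
m(y) = 6 - y (m(y) = 4 - (y - 2) = 4 - (-2 + y) = 4 + (2 - y) = 6 - y)
m(s(6))*X(15) = (6 - (-1 + 2*6))*15 = (6 - (-1 + 12))*15 = (6 - 1*11)*15 = (6 - 11)*15 = -5*15 = -75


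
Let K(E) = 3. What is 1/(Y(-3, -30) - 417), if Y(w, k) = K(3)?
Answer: -1/414 ≈ -0.0024155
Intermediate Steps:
Y(w, k) = 3
1/(Y(-3, -30) - 417) = 1/(3 - 417) = 1/(-414) = -1/414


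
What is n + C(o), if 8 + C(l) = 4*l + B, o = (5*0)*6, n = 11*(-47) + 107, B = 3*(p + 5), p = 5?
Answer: -388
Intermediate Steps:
B = 30 (B = 3*(5 + 5) = 3*10 = 30)
n = -410 (n = -517 + 107 = -410)
o = 0 (o = 0*6 = 0)
C(l) = 22 + 4*l (C(l) = -8 + (4*l + 30) = -8 + (30 + 4*l) = 22 + 4*l)
n + C(o) = -410 + (22 + 4*0) = -410 + (22 + 0) = -410 + 22 = -388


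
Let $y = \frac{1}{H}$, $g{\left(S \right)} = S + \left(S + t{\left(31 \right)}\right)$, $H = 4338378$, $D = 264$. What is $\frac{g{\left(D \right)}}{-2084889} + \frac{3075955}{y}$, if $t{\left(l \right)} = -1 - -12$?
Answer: $\frac{27822125462803539571}{2084889} \approx 1.3345 \cdot 10^{13}$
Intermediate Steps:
$t{\left(l \right)} = 11$ ($t{\left(l \right)} = -1 + 12 = 11$)
$g{\left(S \right)} = 11 + 2 S$ ($g{\left(S \right)} = S + \left(S + 11\right) = S + \left(11 + S\right) = 11 + 2 S$)
$y = \frac{1}{4338378} \approx 2.305 \cdot 10^{-7}$
$\frac{g{\left(D \right)}}{-2084889} + \frac{3075955}{y} = \frac{11 + 2 \cdot 264}{-2084889} + 3075955 \frac{1}{\frac{1}{4338378}} = \left(11 + 528\right) \left(- \frac{1}{2084889}\right) + 3075955 \cdot 4338378 = 539 \left(- \frac{1}{2084889}\right) + 13344655500990 = - \frac{539}{2084889} + 13344655500990 = \frac{27822125462803539571}{2084889}$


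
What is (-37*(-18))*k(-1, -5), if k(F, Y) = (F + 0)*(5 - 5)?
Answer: 0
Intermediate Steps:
k(F, Y) = 0 (k(F, Y) = F*0 = 0)
(-37*(-18))*k(-1, -5) = -37*(-18)*0 = 666*0 = 0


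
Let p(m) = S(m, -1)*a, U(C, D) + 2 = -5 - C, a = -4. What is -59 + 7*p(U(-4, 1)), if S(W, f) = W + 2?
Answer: -31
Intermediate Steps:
U(C, D) = -7 - C (U(C, D) = -2 + (-5 - C) = -7 - C)
S(W, f) = 2 + W
p(m) = -8 - 4*m (p(m) = (2 + m)*(-4) = -8 - 4*m)
-59 + 7*p(U(-4, 1)) = -59 + 7*(-8 - 4*(-7 - 1*(-4))) = -59 + 7*(-8 - 4*(-7 + 4)) = -59 + 7*(-8 - 4*(-3)) = -59 + 7*(-8 + 12) = -59 + 7*4 = -59 + 28 = -31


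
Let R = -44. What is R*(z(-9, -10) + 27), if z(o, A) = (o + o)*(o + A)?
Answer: -16236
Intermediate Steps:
z(o, A) = 2*o*(A + o) (z(o, A) = (2*o)*(A + o) = 2*o*(A + o))
R*(z(-9, -10) + 27) = -44*(2*(-9)*(-10 - 9) + 27) = -44*(2*(-9)*(-19) + 27) = -44*(342 + 27) = -44*369 = -16236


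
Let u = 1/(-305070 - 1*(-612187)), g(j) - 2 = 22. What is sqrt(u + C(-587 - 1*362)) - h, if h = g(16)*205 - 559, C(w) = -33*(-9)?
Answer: -4361 + 25*sqrt(44821269214)/307117 ≈ -4343.8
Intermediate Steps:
g(j) = 24 (g(j) = 2 + 22 = 24)
C(w) = 297
h = 4361 (h = 24*205 - 559 = 4920 - 559 = 4361)
u = 1/307117 (u = 1/(-305070 + 612187) = 1/307117 ≈ 3.2561e-6)
sqrt(u + C(-587 - 1*362)) - h = sqrt(1/307117 + 297) - 1*4361 = sqrt(91213750/307117) - 4361 = 25*sqrt(44821269214)/307117 - 4361 = -4361 + 25*sqrt(44821269214)/307117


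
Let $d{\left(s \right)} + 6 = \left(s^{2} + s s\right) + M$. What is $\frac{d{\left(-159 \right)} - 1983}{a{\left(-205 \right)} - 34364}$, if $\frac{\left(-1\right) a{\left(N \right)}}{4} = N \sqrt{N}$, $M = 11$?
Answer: $- \frac{52173143}{41210203} - \frac{1244965 i \sqrt{205}}{41210203} \approx -1.266 - 0.43254 i$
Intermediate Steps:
$a{\left(N \right)} = - 4 N^{\frac{3}{2}}$ ($a{\left(N \right)} = - 4 N \sqrt{N} = - 4 N^{\frac{3}{2}}$)
$d{\left(s \right)} = 5 + 2 s^{2}$ ($d{\left(s \right)} = -6 + \left(\left(s^{2} + s s\right) + 11\right) = -6 + \left(\left(s^{2} + s^{2}\right) + 11\right) = -6 + \left(2 s^{2} + 11\right) = -6 + \left(11 + 2 s^{2}\right) = 5 + 2 s^{2}$)
$\frac{d{\left(-159 \right)} - 1983}{a{\left(-205 \right)} - 34364} = \frac{\left(5 + 2 \left(-159\right)^{2}\right) - 1983}{- 4 \left(-205\right)^{\frac{3}{2}} - 34364} = \frac{\left(5 + 2 \cdot 25281\right) - 1983}{- 4 \left(- 205 i \sqrt{205}\right) - 34364} = \frac{\left(5 + 50562\right) - 1983}{820 i \sqrt{205} - 34364} = \frac{50567 - 1983}{-34364 + 820 i \sqrt{205}} = \frac{48584}{-34364 + 820 i \sqrt{205}}$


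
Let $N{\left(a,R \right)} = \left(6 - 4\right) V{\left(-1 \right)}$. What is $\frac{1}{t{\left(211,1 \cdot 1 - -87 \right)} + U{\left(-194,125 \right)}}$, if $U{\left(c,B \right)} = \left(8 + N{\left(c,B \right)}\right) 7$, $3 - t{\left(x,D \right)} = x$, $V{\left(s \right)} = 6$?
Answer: $- \frac{1}{68} \approx -0.014706$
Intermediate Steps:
$t{\left(x,D \right)} = 3 - x$
$N{\left(a,R \right)} = 12$ ($N{\left(a,R \right)} = \left(6 - 4\right) 6 = 2 \cdot 6 = 12$)
$U{\left(c,B \right)} = 140$ ($U{\left(c,B \right)} = \left(8 + 12\right) 7 = 20 \cdot 7 = 140$)
$\frac{1}{t{\left(211,1 \cdot 1 - -87 \right)} + U{\left(-194,125 \right)}} = \frac{1}{\left(3 - 211\right) + 140} = \frac{1}{-208 + 140} = \frac{1}{-68} = - \frac{1}{68}$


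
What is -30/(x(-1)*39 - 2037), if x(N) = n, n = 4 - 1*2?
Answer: 10/653 ≈ 0.015314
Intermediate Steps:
n = 2 (n = 4 - 2 = 2)
x(N) = 2
-30/(x(-1)*39 - 2037) = -30/(2*39 - 2037) = -30/(78 - 2037) = -30/(-1959) = -30*(-1/1959) = 10/653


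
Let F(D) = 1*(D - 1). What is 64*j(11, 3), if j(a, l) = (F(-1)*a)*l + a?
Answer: -3520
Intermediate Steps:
F(D) = -1 + D (F(D) = 1*(-1 + D) = -1 + D)
j(a, l) = a - 2*a*l (j(a, l) = ((-1 - 1)*a)*l + a = (-2*a)*l + a = -2*a*l + a = a - 2*a*l)
64*j(11, 3) = 64*(11*(1 - 2*3)) = 64*(11*(1 - 6)) = 64*(11*(-5)) = 64*(-55) = -3520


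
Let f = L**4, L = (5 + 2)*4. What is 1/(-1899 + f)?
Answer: 1/612757 ≈ 1.6320e-6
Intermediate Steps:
L = 28 (L = 7*4 = 28)
f = 614656 (f = 28**4 = 614656)
1/(-1899 + f) = 1/(-1899 + 614656) = 1/612757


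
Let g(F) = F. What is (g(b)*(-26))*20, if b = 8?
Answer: -4160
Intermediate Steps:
(g(b)*(-26))*20 = (8*(-26))*20 = -208*20 = -4160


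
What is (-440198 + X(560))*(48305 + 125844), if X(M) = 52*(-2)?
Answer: -76678152998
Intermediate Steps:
X(M) = -104
(-440198 + X(560))*(48305 + 125844) = (-440198 - 104)*(48305 + 125844) = -440302*174149 = -76678152998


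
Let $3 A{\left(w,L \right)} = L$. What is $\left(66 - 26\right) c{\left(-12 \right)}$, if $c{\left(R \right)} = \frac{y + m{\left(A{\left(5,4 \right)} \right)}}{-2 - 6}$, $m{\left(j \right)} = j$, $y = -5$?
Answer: $\frac{55}{3} \approx 18.333$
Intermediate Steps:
$A{\left(w,L \right)} = \frac{L}{3}$
$c{\left(R \right)} = \frac{11}{24}$ ($c{\left(R \right)} = \frac{-5 + \frac{1}{3} \cdot 4}{-2 - 6} = \frac{-5 + \frac{4}{3}}{-8} = \left(- \frac{11}{3}\right) \left(- \frac{1}{8}\right) = \frac{11}{24}$)
$\left(66 - 26\right) c{\left(-12 \right)} = \left(66 - 26\right) \frac{11}{24} = 40 \cdot \frac{11}{24} = \frac{55}{3}$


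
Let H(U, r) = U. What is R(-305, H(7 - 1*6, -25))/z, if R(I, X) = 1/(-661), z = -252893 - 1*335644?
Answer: 1/389022957 ≈ 2.5705e-9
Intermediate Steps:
z = -588537 (z = -252893 - 335644 = -588537)
R(I, X) = -1/661
R(-305, H(7 - 1*6, -25))/z = -1/661/(-588537) = -1/661*(-1/588537) = 1/389022957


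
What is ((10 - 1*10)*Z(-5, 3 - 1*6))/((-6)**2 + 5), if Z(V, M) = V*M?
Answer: 0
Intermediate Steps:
Z(V, M) = M*V
((10 - 1*10)*Z(-5, 3 - 1*6))/((-6)**2 + 5) = ((10 - 1*10)*((3 - 1*6)*(-5)))/((-6)**2 + 5) = ((10 - 10)*((3 - 6)*(-5)))/(36 + 5) = (0*(-3*(-5)))/41 = (0*15)/41 = (1/41)*0 = 0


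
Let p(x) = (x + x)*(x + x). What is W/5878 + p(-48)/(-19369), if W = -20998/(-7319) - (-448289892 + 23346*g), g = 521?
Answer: 30912830319417818/416637668629 ≈ 74196.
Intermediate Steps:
p(x) = 4*x**2 (p(x) = (2*x)*(2*x) = 4*x**2)
W = 3192010796692/7319 (W = -20998/(-7319) - 23346/(1/(521 - 19202)) = -20998*(-1/7319) - 23346/(1/(-18681)) = 20998/7319 - 23346/(-1/18681) = 20998/7319 - 23346*(-18681) = 20998/7319 + 436126626 = 3192010796692/7319 ≈ 4.3613e+8)
W/5878 + p(-48)/(-19369) = (3192010796692/7319)/5878 + (4*(-48)**2)/(-19369) = (3192010796692/7319)*(1/5878) + (4*2304)*(-1/19369) = 1596005398346/21510541 + 9216*(-1/19369) = 1596005398346/21510541 - 9216/19369 = 30912830319417818/416637668629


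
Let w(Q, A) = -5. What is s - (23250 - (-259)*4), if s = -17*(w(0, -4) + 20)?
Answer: -24541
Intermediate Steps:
s = -255 (s = -17*(-5 + 20) = -17*15 = -255)
s - (23250 - (-259)*4) = -255 - (23250 - (-259)*4) = -255 - (23250 - 1*(-1036)) = -255 - (23250 + 1036) = -255 - 1*24286 = -255 - 24286 = -24541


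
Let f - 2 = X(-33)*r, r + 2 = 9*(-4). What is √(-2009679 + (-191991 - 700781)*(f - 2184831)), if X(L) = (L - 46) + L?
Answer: √1946752508677 ≈ 1.3953e+6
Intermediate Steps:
r = -38 (r = -2 + 9*(-4) = -2 - 36 = -38)
X(L) = -46 + 2*L (X(L) = (-46 + L) + L = -46 + 2*L)
f = 4258 (f = 2 + (-46 + 2*(-33))*(-38) = 2 + (-46 - 66)*(-38) = 2 - 112*(-38) = 2 + 4256 = 4258)
√(-2009679 + (-191991 - 700781)*(f - 2184831)) = √(-2009679 + (-191991 - 700781)*(4258 - 2184831)) = √(-2009679 - 892772*(-2180573)) = √(-2009679 + 1946754518356) = √1946752508677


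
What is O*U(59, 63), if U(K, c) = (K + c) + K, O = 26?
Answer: 4706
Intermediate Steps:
U(K, c) = c + 2*K
O*U(59, 63) = 26*(63 + 2*59) = 26*(63 + 118) = 26*181 = 4706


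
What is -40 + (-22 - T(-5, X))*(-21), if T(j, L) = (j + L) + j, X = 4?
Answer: 296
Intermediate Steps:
T(j, L) = L + 2*j (T(j, L) = (L + j) + j = L + 2*j)
-40 + (-22 - T(-5, X))*(-21) = -40 + (-22 - (4 + 2*(-5)))*(-21) = -40 + (-22 - (4 - 10))*(-21) = -40 + (-22 - 1*(-6))*(-21) = -40 + (-22 + 6)*(-21) = -40 - 16*(-21) = -40 + 336 = 296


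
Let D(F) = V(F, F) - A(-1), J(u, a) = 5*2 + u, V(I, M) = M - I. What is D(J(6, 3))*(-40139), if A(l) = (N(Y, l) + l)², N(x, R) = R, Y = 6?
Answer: 160556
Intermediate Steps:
J(u, a) = 10 + u
A(l) = 4*l² (A(l) = (l + l)² = (2*l)² = 4*l²)
D(F) = -4 (D(F) = (F - F) - 4*(-1)² = 0 - 4 = -4)
D(J(6, 3))*(-40139) = -4*(-40139) = 160556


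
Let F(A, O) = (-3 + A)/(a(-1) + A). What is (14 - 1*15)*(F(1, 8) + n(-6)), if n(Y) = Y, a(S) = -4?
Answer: 16/3 ≈ 5.3333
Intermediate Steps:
F(A, O) = (-3 + A)/(-4 + A)
(14 - 1*15)*(F(1, 8) + n(-6)) = (14 - 1*15)*((-3 + 1)/(-4 + 1) - 6) = (14 - 15)*(-2/(-3) - 6) = -(-⅓*(-2) - 6) = -(⅔ - 6) = -1*(-16/3) = 16/3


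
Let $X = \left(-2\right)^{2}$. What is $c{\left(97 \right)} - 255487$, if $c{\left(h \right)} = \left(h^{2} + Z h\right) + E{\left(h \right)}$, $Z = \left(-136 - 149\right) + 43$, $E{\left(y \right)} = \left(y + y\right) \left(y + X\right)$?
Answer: $-249958$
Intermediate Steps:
$X = 4$
$E{\left(y \right)} = 2 y \left(4 + y\right)$ ($E{\left(y \right)} = \left(y + y\right) \left(y + 4\right) = 2 y \left(4 + y\right)$)
$Z = -242$ ($Z = -285 + 43 = -242$)
$c{\left(h \right)} = h^{2} - 242 h + 2 h \left(4 + h\right)$ ($c{\left(h \right)} = \left(h^{2} - 242 h\right) + 2 h \left(4 + h\right) = h^{2} - 242 h + 2 h \left(4 + h\right)$)
$c{\left(97 \right)} - 255487 = 3 \cdot 97 \left(-78 + 97\right) - 255487 = 3 \cdot 97 \cdot 19 - 255487 = 5529 - 255487 = -249958$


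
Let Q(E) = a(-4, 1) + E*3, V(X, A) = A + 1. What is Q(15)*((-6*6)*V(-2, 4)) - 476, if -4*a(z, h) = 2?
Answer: -8486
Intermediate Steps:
a(z, h) = -½ (a(z, h) = -¼*2 = -½)
V(X, A) = 1 + A
Q(E) = -½ + 3*E (Q(E) = -½ + E*3 = -½ + 3*E)
Q(15)*((-6*6)*V(-2, 4)) - 476 = (-½ + 3*15)*((-6*6)*(1 + 4)) - 476 = (-½ + 45)*(-36*5) - 476 = (89/2)*(-180) - 476 = -8010 - 476 = -8486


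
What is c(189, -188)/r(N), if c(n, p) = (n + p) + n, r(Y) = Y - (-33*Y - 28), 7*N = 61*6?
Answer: 133/1264 ≈ 0.10522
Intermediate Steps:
N = 366/7 (N = (61*6)/7 = (⅐)*366 = 366/7 ≈ 52.286)
r(Y) = 28 + 34*Y (r(Y) = Y - (-28 - 33*Y) = Y + (28 + 33*Y) = 28 + 34*Y)
c(n, p) = p + 2*n
c(189, -188)/r(N) = (-188 + 2*189)/(28 + 34*(366/7)) = (-188 + 378)/(28 + 12444/7) = 190/(12640/7) = 190*(7/12640) = 133/1264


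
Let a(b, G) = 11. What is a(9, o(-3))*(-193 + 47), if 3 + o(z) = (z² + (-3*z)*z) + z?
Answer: -1606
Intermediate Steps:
o(z) = -3 + z - 2*z² (o(z) = -3 + ((z² + (-3*z)*z) + z) = -3 + ((z² - 3*z²) + z) = -3 + (-2*z² + z) = -3 + (z - 2*z²) = -3 + z - 2*z²)
a(9, o(-3))*(-193 + 47) = 11*(-193 + 47) = 11*(-146) = -1606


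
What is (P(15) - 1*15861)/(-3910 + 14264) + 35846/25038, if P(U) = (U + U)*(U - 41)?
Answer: -22753937/129621726 ≈ -0.17554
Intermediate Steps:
P(U) = 2*U*(-41 + U) (P(U) = (2*U)*(-41 + U) = 2*U*(-41 + U))
(P(15) - 1*15861)/(-3910 + 14264) + 35846/25038 = (2*15*(-41 + 15) - 1*15861)/(-3910 + 14264) + 35846/25038 = (2*15*(-26) - 15861)/10354 + 35846*(1/25038) = (-780 - 15861)*(1/10354) + 17923/12519 = -16641*1/10354 + 17923/12519 = -16641/10354 + 17923/12519 = -22753937/129621726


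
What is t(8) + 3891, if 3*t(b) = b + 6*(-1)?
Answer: 11675/3 ≈ 3891.7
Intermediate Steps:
t(b) = -2 + b/3 (t(b) = (b + 6*(-1))/3 = (b - 6)/3 = (-6 + b)/3 = -2 + b/3)
t(8) + 3891 = (-2 + (⅓)*8) + 3891 = (-2 + 8/3) + 3891 = ⅔ + 3891 = 11675/3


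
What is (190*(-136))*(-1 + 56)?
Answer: -1421200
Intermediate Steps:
(190*(-136))*(-1 + 56) = -25840*55 = -1421200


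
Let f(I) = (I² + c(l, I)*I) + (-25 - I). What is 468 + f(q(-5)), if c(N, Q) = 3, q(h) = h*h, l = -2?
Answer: 1118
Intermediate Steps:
q(h) = h²
f(I) = -25 + I² + 2*I (f(I) = (I² + 3*I) + (-25 - I) = -25 + I² + 2*I)
468 + f(q(-5)) = 468 + (-25 + ((-5)²)² + 2*(-5)²) = 468 + (-25 + 25² + 2*25) = 468 + (-25 + 625 + 50) = 468 + 650 = 1118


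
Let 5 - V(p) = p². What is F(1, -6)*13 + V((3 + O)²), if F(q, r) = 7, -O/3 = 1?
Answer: 96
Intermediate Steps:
O = -3 (O = -3*1 = -3)
V(p) = 5 - p²
F(1, -6)*13 + V((3 + O)²) = 7*13 + (5 - ((3 - 3)²)²) = 91 + (5 - (0²)²) = 91 + (5 - 1*0²) = 91 + (5 - 1*0) = 91 + (5 + 0) = 91 + 5 = 96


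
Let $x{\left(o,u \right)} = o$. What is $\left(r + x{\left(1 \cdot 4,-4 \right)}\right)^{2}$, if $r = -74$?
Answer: $4900$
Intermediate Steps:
$\left(r + x{\left(1 \cdot 4,-4 \right)}\right)^{2} = \left(-74 + 1 \cdot 4\right)^{2} = \left(-74 + 4\right)^{2} = \left(-70\right)^{2} = 4900$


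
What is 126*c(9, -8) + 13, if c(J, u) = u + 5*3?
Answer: 895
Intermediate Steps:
c(J, u) = 15 + u (c(J, u) = u + 15 = 15 + u)
126*c(9, -8) + 13 = 126*(15 - 8) + 13 = 126*7 + 13 = 882 + 13 = 895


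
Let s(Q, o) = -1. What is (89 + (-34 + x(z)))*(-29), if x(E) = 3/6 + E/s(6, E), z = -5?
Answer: -3509/2 ≈ -1754.5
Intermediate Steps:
x(E) = ½ - E (x(E) = 3/6 + E/(-1) = 3*(⅙) + E*(-1) = ½ - E)
(89 + (-34 + x(z)))*(-29) = (89 + (-34 + (½ - 1*(-5))))*(-29) = (89 + (-34 + (½ + 5)))*(-29) = (89 + (-34 + 11/2))*(-29) = (89 - 57/2)*(-29) = (121/2)*(-29) = -3509/2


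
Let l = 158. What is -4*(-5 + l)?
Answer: -612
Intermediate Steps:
-4*(-5 + l) = -4*(-5 + 158) = -4*153 = -612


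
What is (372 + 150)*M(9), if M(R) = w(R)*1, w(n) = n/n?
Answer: 522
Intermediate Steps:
w(n) = 1
M(R) = 1 (M(R) = 1*1 = 1)
(372 + 150)*M(9) = (372 + 150)*1 = 522*1 = 522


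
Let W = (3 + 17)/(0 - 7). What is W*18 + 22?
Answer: -206/7 ≈ -29.429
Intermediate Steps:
W = -20/7 (W = 20/(-7) = 20*(-1/7) = -20/7 ≈ -2.8571)
W*18 + 22 = -20/7*18 + 22 = -360/7 + 22 = -206/7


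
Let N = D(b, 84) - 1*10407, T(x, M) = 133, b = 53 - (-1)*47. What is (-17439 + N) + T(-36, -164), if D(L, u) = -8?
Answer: -27721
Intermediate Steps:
b = 100 (b = 53 - 1*(-47) = 53 + 47 = 100)
N = -10415 (N = -8 - 1*10407 = -8 - 10407 = -10415)
(-17439 + N) + T(-36, -164) = (-17439 - 10415) + 133 = -27854 + 133 = -27721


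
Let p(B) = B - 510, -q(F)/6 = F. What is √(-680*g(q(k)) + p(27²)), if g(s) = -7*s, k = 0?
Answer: √219 ≈ 14.799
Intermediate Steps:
q(F) = -6*F
p(B) = -510 + B
√(-680*g(q(k)) + p(27²)) = √(-(-4760)*(-6*0) + (-510 + 27²)) = √(-(-4760)*0 + (-510 + 729)) = √(-680*0 + 219) = √(0 + 219) = √219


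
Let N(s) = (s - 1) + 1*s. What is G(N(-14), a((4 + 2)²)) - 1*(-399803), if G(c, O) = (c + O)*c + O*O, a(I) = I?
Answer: 400896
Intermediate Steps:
N(s) = -1 + 2*s (N(s) = (-1 + s) + s = -1 + 2*s)
G(c, O) = O² + c*(O + c) (G(c, O) = (O + c)*c + O² = c*(O + c) + O² = O² + c*(O + c))
G(N(-14), a((4 + 2)²)) - 1*(-399803) = (((4 + 2)²)² + (-1 + 2*(-14))² + (4 + 2)²*(-1 + 2*(-14))) - 1*(-399803) = ((6²)² + (-1 - 28)² + 6²*(-1 - 28)) + 399803 = (36² + (-29)² + 36*(-29)) + 399803 = (1296 + 841 - 1044) + 399803 = 1093 + 399803 = 400896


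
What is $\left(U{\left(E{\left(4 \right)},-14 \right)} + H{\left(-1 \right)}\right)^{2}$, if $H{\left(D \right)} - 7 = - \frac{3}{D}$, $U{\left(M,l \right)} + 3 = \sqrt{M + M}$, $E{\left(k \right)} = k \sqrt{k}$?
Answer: $121$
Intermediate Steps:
$E{\left(k \right)} = k^{\frac{3}{2}}$
$U{\left(M,l \right)} = -3 + \sqrt{2} \sqrt{M}$ ($U{\left(M,l \right)} = -3 + \sqrt{M + M} = -3 + \sqrt{2 M} = -3 + \sqrt{2} \sqrt{M}$)
$H{\left(D \right)} = 7 - \frac{3}{D}$
$\left(U{\left(E{\left(4 \right)},-14 \right)} + H{\left(-1 \right)}\right)^{2} = \left(\left(-3 + \sqrt{2} \sqrt{4^{\frac{3}{2}}}\right) + \left(7 - \frac{3}{-1}\right)\right)^{2} = \left(\left(-3 + \sqrt{2} \sqrt{8}\right) + \left(7 - -3\right)\right)^{2} = \left(\left(-3 + \sqrt{2} \cdot 2 \sqrt{2}\right) + \left(7 + 3\right)\right)^{2} = \left(\left(-3 + 4\right) + 10\right)^{2} = \left(1 + 10\right)^{2} = 11^{2} = 121$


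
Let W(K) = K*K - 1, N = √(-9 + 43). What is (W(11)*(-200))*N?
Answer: -24000*√34 ≈ -1.3994e+5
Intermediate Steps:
N = √34 ≈ 5.8309
W(K) = -1 + K² (W(K) = K² - 1 = -1 + K²)
(W(11)*(-200))*N = ((-1 + 11²)*(-200))*√34 = ((-1 + 121)*(-200))*√34 = (120*(-200))*√34 = -24000*√34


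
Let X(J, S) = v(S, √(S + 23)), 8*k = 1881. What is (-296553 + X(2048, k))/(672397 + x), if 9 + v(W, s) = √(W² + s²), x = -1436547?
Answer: 148281/382075 - √3554681/6113200 ≈ 0.38779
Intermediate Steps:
k = 1881/8 (k = (⅛)*1881 = 1881/8 ≈ 235.13)
v(W, s) = -9 + √(W² + s²)
X(J, S) = -9 + √(23 + S + S²) (X(J, S) = -9 + √(S² + (√(S + 23))²) = -9 + √(S² + (√(23 + S))²) = -9 + √(S² + (23 + S)) = -9 + √(23 + S + S²))
(-296553 + X(2048, k))/(672397 + x) = (-296553 + (-9 + √(23 + 1881/8 + (1881/8)²)))/(672397 - 1436547) = (-296553 + (-9 + √(23 + 1881/8 + 3538161/64)))/(-764150) = (-296553 + (-9 + √(3554681/64)))*(-1/764150) = (-296553 + (-9 + √3554681/8))*(-1/764150) = (-296562 + √3554681/8)*(-1/764150) = 148281/382075 - √3554681/6113200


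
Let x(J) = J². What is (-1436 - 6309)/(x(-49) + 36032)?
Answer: -7745/38433 ≈ -0.20152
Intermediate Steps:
(-1436 - 6309)/(x(-49) + 36032) = (-1436 - 6309)/((-49)² + 36032) = -7745/(2401 + 36032) = -7745/38433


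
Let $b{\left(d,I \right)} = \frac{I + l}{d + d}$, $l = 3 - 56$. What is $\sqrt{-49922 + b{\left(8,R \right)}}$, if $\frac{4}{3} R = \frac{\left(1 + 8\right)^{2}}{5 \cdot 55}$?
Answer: $\frac{i \sqrt{9665537827}}{440} \approx 223.44 i$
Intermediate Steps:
$l = -53$ ($l = 3 - 56 = -53$)
$R = \frac{243}{1100}$ ($R = \frac{3 \frac{\left(1 + 8\right)^{2}}{5 \cdot 55}}{4} = \frac{3 \frac{9^{2}}{275}}{4} = \frac{3 \cdot 81 \cdot \frac{1}{275}}{4} = \frac{3}{4} \cdot \frac{81}{275} = \frac{243}{1100} \approx 0.22091$)
$b{\left(d,I \right)} = \frac{-53 + I}{2 d}$ ($b{\left(d,I \right)} = \frac{I - 53}{d + d} = \frac{-53 + I}{2 d}$)
$\sqrt{-49922 + b{\left(8,R \right)}} = \sqrt{-49922 + \frac{-53 + \frac{243}{1100}}{2 \cdot 8}} = \sqrt{-49922 + \frac{1}{2} \cdot \frac{1}{8} \left(- \frac{58057}{1100}\right)} = \sqrt{-49922 - \frac{58057}{17600}} = \sqrt{- \frac{878685257}{17600}} = \frac{i \sqrt{9665537827}}{440}$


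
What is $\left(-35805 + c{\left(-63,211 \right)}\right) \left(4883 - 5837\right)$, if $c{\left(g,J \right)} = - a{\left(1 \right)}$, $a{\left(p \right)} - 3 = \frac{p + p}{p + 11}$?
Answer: $34160991$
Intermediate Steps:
$a{\left(p \right)} = 3 + \frac{2 p}{11 + p}$ ($a{\left(p \right)} = 3 + \frac{p + p}{p + 11} = 3 + \frac{2 p}{11 + p}$)
$c{\left(g,J \right)} = - \frac{19}{6}$ ($c{\left(g,J \right)} = - \frac{33 + 5 \cdot 1}{11 + 1} = - \frac{33 + 5}{12} = - \frac{38}{12} = \left(-1\right) \frac{19}{6} = - \frac{19}{6}$)
$\left(-35805 + c{\left(-63,211 \right)}\right) \left(4883 - 5837\right) = \left(-35805 - \frac{19}{6}\right) \left(4883 - 5837\right) = \left(- \frac{214849}{6}\right) \left(-954\right) = 34160991$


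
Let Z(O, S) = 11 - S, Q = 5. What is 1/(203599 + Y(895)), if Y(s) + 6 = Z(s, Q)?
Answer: 1/203599 ≈ 4.9116e-6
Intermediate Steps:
Y(s) = 0 (Y(s) = -6 + (11 - 1*5) = -6 + (11 - 5) = -6 + 6 = 0)
1/(203599 + Y(895)) = 1/(203599 + 0) = 1/203599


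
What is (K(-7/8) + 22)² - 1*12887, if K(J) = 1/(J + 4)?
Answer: -7743011/625 ≈ -12389.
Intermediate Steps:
K(J) = 1/(4 + J)
(K(-7/8) + 22)² - 1*12887 = (1/(4 - 7/8) + 22)² - 1*12887 = (1/(4 - 7*⅛) + 22)² - 12887 = (1/(4 - 7/8) + 22)² - 12887 = (1/(25/8) + 22)² - 12887 = (8/25 + 22)² - 12887 = (558/25)² - 12887 = 311364/625 - 12887 = -7743011/625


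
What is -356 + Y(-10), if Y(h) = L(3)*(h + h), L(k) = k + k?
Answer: -476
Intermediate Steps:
L(k) = 2*k
Y(h) = 12*h (Y(h) = (2*3)*(h + h) = 6*(2*h) = 12*h)
-356 + Y(-10) = -356 + 12*(-10) = -356 - 120 = -476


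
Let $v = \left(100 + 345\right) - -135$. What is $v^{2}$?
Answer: $336400$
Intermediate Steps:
$v = 580$ ($v = 445 + \left(-119 + 254\right) = 445 + 135 = 580$)
$v^{2} = 580^{2} = 336400$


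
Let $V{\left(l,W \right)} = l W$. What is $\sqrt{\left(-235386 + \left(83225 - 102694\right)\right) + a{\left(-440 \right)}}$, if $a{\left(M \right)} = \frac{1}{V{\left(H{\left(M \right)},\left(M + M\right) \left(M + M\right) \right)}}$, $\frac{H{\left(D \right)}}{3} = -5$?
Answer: $\frac{i \sqrt{44405935200015}}{13200} \approx 504.83 i$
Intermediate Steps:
$H{\left(D \right)} = -15$ ($H{\left(D \right)} = 3 \left(-5\right) = -15$)
$V{\left(l,W \right)} = W l$
$a{\left(M \right)} = - \frac{1}{60 M^{2}}$ ($a{\left(M \right)} = \frac{1}{\left(M + M\right) \left(M + M\right) \left(-15\right)} = \frac{1}{2 M 2 M \left(-15\right)} = \frac{1}{4 M^{2} \left(-15\right)} = \frac{1}{\left(-60\right) M^{2}} = - \frac{1}{60 M^{2}}$)
$\sqrt{\left(-235386 + \left(83225 - 102694\right)\right) + a{\left(-440 \right)}} = \sqrt{\left(-235386 + \left(83225 - 102694\right)\right) - \frac{1}{60 \cdot 193600}} = \sqrt{\left(-235386 + \left(83225 - 102694\right)\right) - \frac{1}{11616000}} = \sqrt{\left(-235386 - 19469\right) - \frac{1}{11616000}} = \sqrt{-254855 - \frac{1}{11616000}} = \sqrt{- \frac{2960395680001}{11616000}} = \frac{i \sqrt{44405935200015}}{13200}$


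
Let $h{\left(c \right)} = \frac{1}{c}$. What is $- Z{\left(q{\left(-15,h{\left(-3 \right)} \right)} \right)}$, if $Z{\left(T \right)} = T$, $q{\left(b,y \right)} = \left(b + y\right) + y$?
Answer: $\frac{47}{3} \approx 15.667$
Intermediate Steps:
$q{\left(b,y \right)} = b + 2 y$
$- Z{\left(q{\left(-15,h{\left(-3 \right)} \right)} \right)} = - (-15 + \frac{2}{-3}) = - (-15 + 2 \left(- \frac{1}{3}\right)) = - (-15 - \frac{2}{3}) = \left(-1\right) \left(- \frac{47}{3}\right) = \frac{47}{3}$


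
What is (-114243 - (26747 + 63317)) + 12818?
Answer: -191489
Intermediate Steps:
(-114243 - (26747 + 63317)) + 12818 = (-114243 - 1*90064) + 12818 = (-114243 - 90064) + 12818 = -204307 + 12818 = -191489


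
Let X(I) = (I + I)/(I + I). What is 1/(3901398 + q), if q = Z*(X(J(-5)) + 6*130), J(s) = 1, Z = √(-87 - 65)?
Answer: 1950699/7610499534238 - 781*I*√38/7610499534238 ≈ 2.5632e-7 - 6.326e-10*I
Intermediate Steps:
Z = 2*I*√38 (Z = √(-152) = 2*I*√38 ≈ 12.329*I)
X(I) = 1 (X(I) = (2*I)/((2*I)) = (2*I)*(1/(2*I)) = 1)
q = 1562*I*√38 (q = (2*I*√38)*(1 + 6*130) = (2*I*√38)*(1 + 780) = (2*I*√38)*781 = 1562*I*√38 ≈ 9628.8*I)
1/(3901398 + q) = 1/(3901398 + 1562*I*√38)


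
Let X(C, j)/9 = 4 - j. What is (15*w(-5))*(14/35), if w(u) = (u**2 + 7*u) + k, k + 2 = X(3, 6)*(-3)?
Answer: 252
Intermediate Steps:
X(C, j) = 36 - 9*j (X(C, j) = 9*(4 - j) = 36 - 9*j)
k = 52 (k = -2 + (36 - 9*6)*(-3) = -2 + (36 - 54)*(-3) = -2 - 18*(-3) = -2 + 54 = 52)
w(u) = 52 + u**2 + 7*u (w(u) = (u**2 + 7*u) + 52 = 52 + u**2 + 7*u)
(15*w(-5))*(14/35) = (15*(52 + (-5)**2 + 7*(-5)))*(14/35) = (15*(52 + 25 - 35))*(14*(1/35)) = (15*42)*(2/5) = 630*(2/5) = 252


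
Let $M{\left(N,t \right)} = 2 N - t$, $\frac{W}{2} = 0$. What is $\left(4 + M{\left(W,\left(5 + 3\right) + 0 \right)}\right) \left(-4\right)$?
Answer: $16$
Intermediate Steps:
$W = 0$ ($W = 2 \cdot 0 = 0$)
$M{\left(N,t \right)} = - t + 2 N$
$\left(4 + M{\left(W,\left(5 + 3\right) + 0 \right)}\right) \left(-4\right) = \left(4 + \left(- (\left(5 + 3\right) + 0) + 2 \cdot 0\right)\right) \left(-4\right) = \left(4 + \left(- (8 + 0) + 0\right)\right) \left(-4\right) = \left(4 + \left(\left(-1\right) 8 + 0\right)\right) \left(-4\right) = \left(4 + \left(-8 + 0\right)\right) \left(-4\right) = \left(4 - 8\right) \left(-4\right) = \left(-4\right) \left(-4\right) = 16$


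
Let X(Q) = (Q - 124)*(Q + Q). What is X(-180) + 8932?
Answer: 118372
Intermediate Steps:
X(Q) = 2*Q*(-124 + Q) (X(Q) = (-124 + Q)*(2*Q) = 2*Q*(-124 + Q))
X(-180) + 8932 = 2*(-180)*(-124 - 180) + 8932 = 2*(-180)*(-304) + 8932 = 109440 + 8932 = 118372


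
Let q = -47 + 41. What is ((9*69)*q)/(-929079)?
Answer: 414/103231 ≈ 0.0040104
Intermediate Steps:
q = -6
((9*69)*q)/(-929079) = ((9*69)*(-6))/(-929079) = (621*(-6))*(-1/929079) = -3726*(-1/929079) = 414/103231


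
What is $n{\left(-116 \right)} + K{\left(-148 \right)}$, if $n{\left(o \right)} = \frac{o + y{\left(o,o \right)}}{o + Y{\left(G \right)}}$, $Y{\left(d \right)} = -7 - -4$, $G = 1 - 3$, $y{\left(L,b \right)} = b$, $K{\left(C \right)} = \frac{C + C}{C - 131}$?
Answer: $\frac{99952}{33201} \approx 3.0105$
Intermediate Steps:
$K{\left(C \right)} = \frac{2 C}{-131 + C}$
$G = -2$
$Y{\left(d \right)} = -3$ ($Y{\left(d \right)} = -7 + 4 = -3$)
$n{\left(o \right)} = \frac{2 o}{-3 + o}$ ($n{\left(o \right)} = \frac{o + o}{o - 3} = \frac{2 o}{-3 + o}$)
$n{\left(-116 \right)} + K{\left(-148 \right)} = 2 \left(-116\right) \frac{1}{-3 - 116} + 2 \left(-148\right) \frac{1}{-131 - 148} = 2 \left(-116\right) \frac{1}{-119} + 2 \left(-148\right) \frac{1}{-279} = 2 \left(-116\right) \left(- \frac{1}{119}\right) + 2 \left(-148\right) \left(- \frac{1}{279}\right) = \frac{232}{119} + \frac{296}{279} = \frac{99952}{33201}$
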